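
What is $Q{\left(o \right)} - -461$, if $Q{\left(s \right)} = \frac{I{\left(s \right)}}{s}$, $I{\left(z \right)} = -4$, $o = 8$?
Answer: $\frac{921}{2} \approx 460.5$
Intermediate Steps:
$Q{\left(s \right)} = - \frac{4}{s}$
$Q{\left(o \right)} - -461 = - \frac{4}{8} - -461 = \left(-4\right) \frac{1}{8} + 461 = - \frac{1}{2} + 461 = \frac{921}{2}$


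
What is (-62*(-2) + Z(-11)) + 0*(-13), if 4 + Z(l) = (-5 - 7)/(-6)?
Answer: 122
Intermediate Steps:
Z(l) = -2 (Z(l) = -4 + (-5 - 7)/(-6) = -4 - 12*(-⅙) = -4 + 2 = -2)
(-62*(-2) + Z(-11)) + 0*(-13) = (-62*(-2) - 2) + 0*(-13) = (124 - 2) + 0 = 122 + 0 = 122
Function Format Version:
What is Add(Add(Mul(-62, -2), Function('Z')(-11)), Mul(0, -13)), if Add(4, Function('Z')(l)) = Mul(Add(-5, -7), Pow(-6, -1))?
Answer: 122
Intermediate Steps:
Function('Z')(l) = -2 (Function('Z')(l) = Add(-4, Mul(Add(-5, -7), Pow(-6, -1))) = Add(-4, Mul(-12, Rational(-1, 6))) = Add(-4, 2) = -2)
Add(Add(Mul(-62, -2), Function('Z')(-11)), Mul(0, -13)) = Add(Add(Mul(-62, -2), -2), Mul(0, -13)) = Add(Add(124, -2), 0) = Add(122, 0) = 122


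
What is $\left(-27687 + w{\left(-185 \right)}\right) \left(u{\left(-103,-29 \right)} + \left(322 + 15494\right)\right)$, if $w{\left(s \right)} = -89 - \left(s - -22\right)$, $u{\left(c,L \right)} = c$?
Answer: $-433883069$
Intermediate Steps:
$w{\left(s \right)} = -111 - s$ ($w{\left(s \right)} = -89 - \left(s + 22\right) = -89 - \left(22 + s\right) = -111 - s$)
$\left(-27687 + w{\left(-185 \right)}\right) \left(u{\left(-103,-29 \right)} + \left(322 + 15494\right)\right) = \left(-27687 - -74\right) \left(-103 + \left(322 + 15494\right)\right) = \left(-27687 + \left(-111 + 185\right)\right) \left(-103 + 15816\right) = \left(-27687 + 74\right) 15713 = \left(-27613\right) 15713 = -433883069$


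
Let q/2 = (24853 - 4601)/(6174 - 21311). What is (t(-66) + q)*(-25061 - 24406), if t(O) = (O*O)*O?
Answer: 215273827445952/15137 ≈ 1.4222e+10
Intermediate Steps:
t(O) = O³ (t(O) = O²*O = O³)
q = -40504/15137 (q = 2*((24853 - 4601)/(6174 - 21311)) = 2*(20252/(-15137)) = 2*(20252*(-1/15137)) = 2*(-20252/15137) = -40504/15137 ≈ -2.6758)
(t(-66) + q)*(-25061 - 24406) = ((-66)³ - 40504/15137)*(-25061 - 24406) = (-287496 - 40504/15137)*(-49467) = -4351867456/15137*(-49467) = 215273827445952/15137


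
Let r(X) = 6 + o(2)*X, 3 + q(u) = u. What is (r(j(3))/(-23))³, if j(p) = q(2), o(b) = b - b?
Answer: -216/12167 ≈ -0.017753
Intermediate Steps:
o(b) = 0
q(u) = -3 + u
j(p) = -1 (j(p) = -3 + 2 = -1)
r(X) = 6 (r(X) = 6 + 0*X = 6 + 0 = 6)
(r(j(3))/(-23))³ = (6/(-23))³ = (6*(-1/23))³ = (-6/23)³ = -216/12167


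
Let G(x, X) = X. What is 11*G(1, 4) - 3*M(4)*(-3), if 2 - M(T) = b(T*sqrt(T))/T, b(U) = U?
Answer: 44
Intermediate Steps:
M(T) = 2 - sqrt(T) (M(T) = 2 - T*sqrt(T)/T = 2 - T**(3/2)/T = 2 - sqrt(T))
11*G(1, 4) - 3*M(4)*(-3) = 11*4 - 3*(2 - sqrt(4))*(-3) = 44 - 3*(2 - 1*2)*(-3) = 44 - 3*(2 - 2)*(-3) = 44 - 3*0*(-3) = 44 + 0*(-3) = 44 + 0 = 44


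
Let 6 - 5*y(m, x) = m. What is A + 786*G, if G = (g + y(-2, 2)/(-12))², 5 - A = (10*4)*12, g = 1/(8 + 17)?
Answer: -877787/1875 ≈ -468.15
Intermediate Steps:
y(m, x) = 6/5 - m/5
g = 1/25 ≈ 0.040000
A = -475 (A = 5 - 10*4*12 = 5 - 40*12 = 5 - 1*480 = 5 - 480 = -475)
G = 49/5625 (G = (1/25 + (6/5 - ⅕*(-2))/(-12))² = (1/25 + (6/5 + ⅖)*(-1/12))² = (1/25 + (8/5)*(-1/12))² = (1/25 - 2/15)² = (-7/75)² = 49/5625 ≈ 0.0087111)
A + 786*G = -475 + 786*(49/5625) = -475 + 12838/1875 = -877787/1875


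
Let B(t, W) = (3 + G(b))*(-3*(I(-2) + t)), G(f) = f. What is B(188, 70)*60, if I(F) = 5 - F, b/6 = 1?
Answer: -315900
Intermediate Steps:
b = 6 (b = 6*1 = 6)
B(t, W) = -189 - 27*t (B(t, W) = (3 + 6)*(-3*((5 - 1*(-2)) + t)) = 9*(-3*((5 + 2) + t)) = 9*(-3*(7 + t)) = 9*(-21 - 3*t) = -189 - 27*t)
B(188, 70)*60 = (-189 - 27*188)*60 = (-189 - 5076)*60 = -5265*60 = -315900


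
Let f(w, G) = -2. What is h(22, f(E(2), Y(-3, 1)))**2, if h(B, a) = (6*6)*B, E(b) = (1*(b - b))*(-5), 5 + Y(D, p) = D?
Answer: 627264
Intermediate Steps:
Y(D, p) = -5 + D
E(b) = 0 (E(b) = (1*0)*(-5) = 0*(-5) = 0)
h(B, a) = 36*B
h(22, f(E(2), Y(-3, 1)))**2 = (36*22)**2 = 792**2 = 627264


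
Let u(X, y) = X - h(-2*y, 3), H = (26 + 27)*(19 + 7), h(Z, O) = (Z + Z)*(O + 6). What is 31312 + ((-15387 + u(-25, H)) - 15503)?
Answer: 50005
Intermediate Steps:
h(Z, O) = 2*Z*(6 + O) (h(Z, O) = (2*Z)*(6 + O) = 2*Z*(6 + O))
H = 1378 (H = 53*26 = 1378)
u(X, y) = X + 36*y (u(X, y) = X - 2*(-2*y)*(6 + 3) = X - 2*(-2*y)*9 = X - (-36)*y = X + 36*y)
31312 + ((-15387 + u(-25, H)) - 15503) = 31312 + ((-15387 + (-25 + 36*1378)) - 15503) = 31312 + ((-15387 + (-25 + 49608)) - 15503) = 31312 + ((-15387 + 49583) - 15503) = 31312 + (34196 - 15503) = 31312 + 18693 = 50005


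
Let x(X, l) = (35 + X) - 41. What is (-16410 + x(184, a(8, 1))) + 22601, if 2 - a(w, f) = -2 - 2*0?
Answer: 6369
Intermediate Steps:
a(w, f) = 4 (a(w, f) = 2 - (-2 - 2*0) = 2 - (-2 + 0) = 2 - 1*(-2) = 2 + 2 = 4)
x(X, l) = -6 + X
(-16410 + x(184, a(8, 1))) + 22601 = (-16410 + (-6 + 184)) + 22601 = (-16410 + 178) + 22601 = -16232 + 22601 = 6369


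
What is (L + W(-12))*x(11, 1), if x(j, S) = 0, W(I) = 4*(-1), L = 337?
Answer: 0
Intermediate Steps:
W(I) = -4
(L + W(-12))*x(11, 1) = (337 - 4)*0 = 333*0 = 0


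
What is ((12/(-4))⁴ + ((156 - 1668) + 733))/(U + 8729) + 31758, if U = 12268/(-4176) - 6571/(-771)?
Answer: 74426560109934/2343559021 ≈ 31758.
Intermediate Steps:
U = 1498489/268308 (U = 12268*(-1/4176) - 6571*(-1/771) = -3067/1044 + 6571/771 = 1498489/268308 ≈ 5.5850)
((12/(-4))⁴ + ((156 - 1668) + 733))/(U + 8729) + 31758 = ((12/(-4))⁴ + ((156 - 1668) + 733))/(1498489/268308 + 8729) + 31758 = ((12*(-¼))⁴ + (-1512 + 733))/(2343559021/268308) + 31758 = ((-3)⁴ - 779)*(268308/2343559021) + 31758 = (81 - 779)*(268308/2343559021) + 31758 = -698*268308/2343559021 + 31758 = -187278984/2343559021 + 31758 = 74426560109934/2343559021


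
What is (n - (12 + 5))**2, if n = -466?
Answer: 233289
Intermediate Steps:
(n - (12 + 5))**2 = (-466 - (12 + 5))**2 = (-466 - 1*17)**2 = (-466 - 17)**2 = (-483)**2 = 233289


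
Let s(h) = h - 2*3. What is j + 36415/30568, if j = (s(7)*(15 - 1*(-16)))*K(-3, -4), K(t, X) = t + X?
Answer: -6596841/30568 ≈ -215.81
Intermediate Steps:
K(t, X) = X + t
s(h) = -6 + h (s(h) = h - 6 = -6 + h)
j = -217 (j = ((-6 + 7)*(15 - 1*(-16)))*(-4 - 3) = (1*(15 + 16))*(-7) = (1*31)*(-7) = 31*(-7) = -217)
j + 36415/30568 = -217 + 36415/30568 = -6596841/30568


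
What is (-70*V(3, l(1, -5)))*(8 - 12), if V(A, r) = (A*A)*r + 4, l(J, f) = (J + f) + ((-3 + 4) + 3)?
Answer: 1120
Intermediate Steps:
l(J, f) = 4 + J + f (l(J, f) = (J + f) + (1 + 3) = (J + f) + 4 = 4 + J + f)
V(A, r) = 4 + r*A² (V(A, r) = A²*r + 4 = r*A² + 4 = 4 + r*A²)
(-70*V(3, l(1, -5)))*(8 - 12) = (-70*(4 + (4 + 1 - 5)*3²))*(8 - 12) = -70*(4 + 0*9)*(-4) = -70*(4 + 0)*(-4) = -70*4*(-4) = -280*(-4) = 1120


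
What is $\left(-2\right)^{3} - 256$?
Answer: $-264$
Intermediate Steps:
$\left(-2\right)^{3} - 256 = -8 - 256 = -264$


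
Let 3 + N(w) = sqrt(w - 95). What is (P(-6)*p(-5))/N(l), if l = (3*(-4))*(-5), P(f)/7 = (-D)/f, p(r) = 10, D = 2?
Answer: -35/22 - 35*I*sqrt(35)/66 ≈ -1.5909 - 3.1373*I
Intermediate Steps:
P(f) = -14/f (P(f) = 7*((-1*2)/f) = 7*(-2/f) = -14/f)
l = 60 (l = -12*(-5) = 60)
N(w) = -3 + sqrt(-95 + w) (N(w) = -3 + sqrt(w - 95) = -3 + sqrt(-95 + w))
(P(-6)*p(-5))/N(l) = (-14/(-6)*10)/(-3 + sqrt(-95 + 60)) = (-14*(-1/6)*10)/(-3 + sqrt(-35)) = ((7/3)*10)/(-3 + I*sqrt(35)) = 70/(3*(-3 + I*sqrt(35)))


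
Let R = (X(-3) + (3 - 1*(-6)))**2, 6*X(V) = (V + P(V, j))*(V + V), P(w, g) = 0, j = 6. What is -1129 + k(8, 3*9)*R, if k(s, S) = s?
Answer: 23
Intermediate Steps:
X(V) = V**2/3 (X(V) = ((V + 0)*(V + V))/6 = (V*(2*V))/6 = (2*V**2)/6 = V**2/3)
R = 144 (R = ((1/3)*(-3)**2 + (3 - 1*(-6)))**2 = ((1/3)*9 + (3 + 6))**2 = (3 + 9)**2 = 12**2 = 144)
-1129 + k(8, 3*9)*R = -1129 + 8*144 = -1129 + 1152 = 23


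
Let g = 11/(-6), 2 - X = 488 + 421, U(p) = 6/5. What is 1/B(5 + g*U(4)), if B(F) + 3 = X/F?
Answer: -14/4577 ≈ -0.0030588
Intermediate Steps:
U(p) = 6/5 (U(p) = 6*(1/5) = 6/5)
X = -907 (X = 2 - (488 + 421) = 2 - 1*909 = 2 - 909 = -907)
g = -11/6 (g = 11*(-1/6) = -11/6 ≈ -1.8333)
B(F) = -3 - 907/F
1/B(5 + g*U(4)) = 1/(-3 - 907/(5 - 11/6*6/5)) = 1/(-3 - 907/(5 - 11/5)) = 1/(-3 - 907/14/5) = 1/(-3 - 907*5/14) = 1/(-3 - 4535/14) = 1/(-4577/14) = -14/4577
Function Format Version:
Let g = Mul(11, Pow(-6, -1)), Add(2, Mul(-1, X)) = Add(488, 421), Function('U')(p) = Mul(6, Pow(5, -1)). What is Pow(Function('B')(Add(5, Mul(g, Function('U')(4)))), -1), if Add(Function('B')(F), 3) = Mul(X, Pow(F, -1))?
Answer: Rational(-14, 4577) ≈ -0.0030588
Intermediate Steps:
Function('U')(p) = Rational(6, 5) (Function('U')(p) = Mul(6, Rational(1, 5)) = Rational(6, 5))
X = -907 (X = Add(2, Mul(-1, Add(488, 421))) = Add(2, Mul(-1, 909)) = Add(2, -909) = -907)
g = Rational(-11, 6) (g = Mul(11, Rational(-1, 6)) = Rational(-11, 6) ≈ -1.8333)
Function('B')(F) = Add(-3, Mul(-907, Pow(F, -1)))
Pow(Function('B')(Add(5, Mul(g, Function('U')(4)))), -1) = Pow(Add(-3, Mul(-907, Pow(Add(5, Mul(Rational(-11, 6), Rational(6, 5))), -1))), -1) = Pow(Add(-3, Mul(-907, Pow(Add(5, Rational(-11, 5)), -1))), -1) = Pow(Add(-3, Mul(-907, Pow(Rational(14, 5), -1))), -1) = Pow(Add(-3, Mul(-907, Rational(5, 14))), -1) = Pow(Add(-3, Rational(-4535, 14)), -1) = Pow(Rational(-4577, 14), -1) = Rational(-14, 4577)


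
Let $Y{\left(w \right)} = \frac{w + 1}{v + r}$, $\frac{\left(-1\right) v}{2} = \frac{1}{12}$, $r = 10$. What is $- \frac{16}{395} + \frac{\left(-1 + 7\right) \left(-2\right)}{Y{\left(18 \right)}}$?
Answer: $- \frac{46914}{7505} \approx -6.251$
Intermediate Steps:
$v = - \frac{1}{6}$ ($v = - \frac{2}{12} = \left(-2\right) \frac{1}{12} = - \frac{1}{6} \approx -0.16667$)
$Y{\left(w \right)} = \frac{6}{59} + \frac{6 w}{59}$ ($Y{\left(w \right)} = \frac{w + 1}{- \frac{1}{6} + 10} = \frac{1 + w}{\frac{59}{6}} = \left(1 + w\right) \frac{6}{59} = \frac{6}{59} + \frac{6 w}{59}$)
$- \frac{16}{395} + \frac{\left(-1 + 7\right) \left(-2\right)}{Y{\left(18 \right)}} = - \frac{16}{395} + \frac{\left(-1 + 7\right) \left(-2\right)}{\frac{6}{59} + \frac{6}{59} \cdot 18} = \left(-16\right) \frac{1}{395} + \frac{6 \left(-2\right)}{\frac{6}{59} + \frac{108}{59}} = - \frac{16}{395} - \frac{12}{\frac{114}{59}} = - \frac{16}{395} - \frac{118}{19} = - \frac{46914}{7505}$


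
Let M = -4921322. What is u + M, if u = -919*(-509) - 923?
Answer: -4454474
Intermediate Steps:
u = 466848 (u = 467771 - 923 = 466848)
u + M = 466848 - 4921322 = -4454474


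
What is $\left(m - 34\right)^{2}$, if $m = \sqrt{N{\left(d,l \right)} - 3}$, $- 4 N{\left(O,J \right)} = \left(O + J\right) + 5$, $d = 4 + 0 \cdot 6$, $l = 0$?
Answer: $\frac{\left(68 - i \sqrt{21}\right)^{2}}{4} \approx 1150.8 - 155.81 i$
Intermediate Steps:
$d = 4$ ($d = 4 + 0 = 4$)
$N{\left(O,J \right)} = - \frac{5}{4} - \frac{J}{4} - \frac{O}{4}$ ($N{\left(O,J \right)} = - \frac{\left(O + J\right) + 5}{4} = - \frac{\left(J + O\right) + 5}{4} = - \frac{5 + J + O}{4} = - \frac{5}{4} - \frac{J}{4} - \frac{O}{4}$)
$m = \frac{i \sqrt{21}}{2}$ ($m = \sqrt{\left(- \frac{5}{4} - 0 - 1\right) - 3} = \sqrt{\left(- \frac{5}{4} + 0 - 1\right) - 3} = \sqrt{- \frac{9}{4} - 3} = \sqrt{- \frac{21}{4}} = \frac{i \sqrt{21}}{2} \approx 2.2913 i$)
$\left(m - 34\right)^{2} = \left(\frac{i \sqrt{21}}{2} - 34\right)^{2} = \left(-34 + \frac{i \sqrt{21}}{2}\right)^{2}$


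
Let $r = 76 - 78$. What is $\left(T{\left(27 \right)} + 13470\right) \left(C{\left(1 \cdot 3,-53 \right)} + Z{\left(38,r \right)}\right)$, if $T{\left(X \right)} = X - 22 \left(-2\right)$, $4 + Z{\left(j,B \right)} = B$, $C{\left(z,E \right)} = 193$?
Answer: $2532167$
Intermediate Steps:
$r = -2$
$Z{\left(j,B \right)} = -4 + B$
$T{\left(X \right)} = 44 + X$ ($T{\left(X \right)} = X - -44 = X + 44 = 44 + X$)
$\left(T{\left(27 \right)} + 13470\right) \left(C{\left(1 \cdot 3,-53 \right)} + Z{\left(38,r \right)}\right) = \left(\left(44 + 27\right) + 13470\right) \left(193 - 6\right) = \left(71 + 13470\right) \left(193 - 6\right) = 13541 \cdot 187 = 2532167$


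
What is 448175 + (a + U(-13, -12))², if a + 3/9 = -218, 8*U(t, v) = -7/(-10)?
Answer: 28558439641/57600 ≈ 4.9581e+5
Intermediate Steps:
U(t, v) = 7/80 (U(t, v) = (-7/(-10))/8 = (-7*(-⅒))/8 = (⅛)*(7/10) = 7/80)
a = -655/3 (a = -⅓ - 218 = -655/3 ≈ -218.33)
448175 + (a + U(-13, -12))² = 448175 + (-655/3 + 7/80)² = 448175 + (-52379/240)² = 448175 + 2743559641/57600 = 28558439641/57600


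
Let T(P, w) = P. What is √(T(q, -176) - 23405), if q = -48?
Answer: I*√23453 ≈ 153.14*I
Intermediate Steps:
√(T(q, -176) - 23405) = √(-48 - 23405) = √(-23453) = I*√23453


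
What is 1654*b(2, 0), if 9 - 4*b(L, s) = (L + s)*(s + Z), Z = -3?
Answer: 12405/2 ≈ 6202.5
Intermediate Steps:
b(L, s) = 9/4 - (-3 + s)*(L + s)/4 (b(L, s) = 9/4 - (L + s)*(s - 3)/4 = 9/4 - (L + s)*(-3 + s)/4 = 9/4 - (-3 + s)*(L + s)/4)
1654*b(2, 0) = 1654*(9/4 - ¼*0² + (¾)*2 + (¾)*0 - ¼*2*0) = 1654*(9/4 - ¼*0 + 3/2 + 0 + 0) = 1654*(9/4 + 0 + 3/2 + 0 + 0) = 1654*(15/4) = 12405/2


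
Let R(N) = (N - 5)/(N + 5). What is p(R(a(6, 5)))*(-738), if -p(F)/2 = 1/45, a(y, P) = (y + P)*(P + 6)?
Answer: 164/5 ≈ 32.800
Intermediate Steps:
a(y, P) = (6 + P)*(P + y) (a(y, P) = (P + y)*(6 + P) = (6 + P)*(P + y))
R(N) = (-5 + N)/(5 + N)
p(F) = -2/45
p(R(a(6, 5)))*(-738) = -2/45*(-738) = 164/5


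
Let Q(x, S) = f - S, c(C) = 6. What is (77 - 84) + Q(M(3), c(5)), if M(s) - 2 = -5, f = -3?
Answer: -16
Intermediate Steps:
M(s) = -3 (M(s) = 2 - 5 = -3)
Q(x, S) = -3 - S
(77 - 84) + Q(M(3), c(5)) = (77 - 84) + (-3 - 1*6) = -7 + (-3 - 6) = -7 - 9 = -16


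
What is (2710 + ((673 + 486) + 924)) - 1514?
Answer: 3279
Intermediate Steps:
(2710 + ((673 + 486) + 924)) - 1514 = (2710 + (1159 + 924)) - 1514 = (2710 + 2083) - 1514 = 4793 - 1514 = 3279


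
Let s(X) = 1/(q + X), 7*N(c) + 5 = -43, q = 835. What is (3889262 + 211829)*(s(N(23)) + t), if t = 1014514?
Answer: 24119080747692515/5797 ≈ 4.1606e+12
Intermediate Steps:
N(c) = -48/7 (N(c) = -5/7 + (⅐)*(-43) = -5/7 - 43/7 = -48/7)
s(X) = 1/(835 + X)
(3889262 + 211829)*(s(N(23)) + t) = (3889262 + 211829)*(1/(835 - 48/7) + 1014514) = 4101091*(1/(5797/7) + 1014514) = 4101091*(7/5797 + 1014514) = 4101091*(5881137665/5797) = 24119080747692515/5797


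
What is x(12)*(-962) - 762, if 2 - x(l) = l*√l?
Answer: -2686 + 23088*√3 ≈ 37304.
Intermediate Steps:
x(l) = 2 - l^(3/2) (x(l) = 2 - l*√l = 2 - l^(3/2))
x(12)*(-962) - 762 = (2 - 12^(3/2))*(-962) - 762 = (2 - 24*√3)*(-962) - 762 = (-1924 + 23088*√3) - 762 = -2686 + 23088*√3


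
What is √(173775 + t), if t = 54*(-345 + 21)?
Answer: √156279 ≈ 395.32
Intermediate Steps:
t = -17496 (t = 54*(-324) = -17496)
√(173775 + t) = √(173775 - 17496) = √156279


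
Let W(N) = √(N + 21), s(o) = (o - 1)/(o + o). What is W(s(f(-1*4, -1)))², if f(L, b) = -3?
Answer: 65/3 ≈ 21.667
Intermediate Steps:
s(o) = (-1 + o)/(2*o) (s(o) = (-1 + o)/((2*o)) = (-1 + o)*(1/(2*o)) = (-1 + o)/(2*o))
W(N) = √(21 + N)
W(s(f(-1*4, -1)))² = (√(21 + (½)*(-1 - 3)/(-3)))² = (√(21 + (½)*(-⅓)*(-4)))² = (√(21 + ⅔))² = (√(65/3))² = (√195/3)² = 65/3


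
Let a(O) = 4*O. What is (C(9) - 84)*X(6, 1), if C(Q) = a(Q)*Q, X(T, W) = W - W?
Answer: 0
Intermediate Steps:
X(T, W) = 0
C(Q) = 4*Q² (C(Q) = (4*Q)*Q = 4*Q²)
(C(9) - 84)*X(6, 1) = (4*9² - 84)*0 = (4*81 - 84)*0 = (324 - 84)*0 = 240*0 = 0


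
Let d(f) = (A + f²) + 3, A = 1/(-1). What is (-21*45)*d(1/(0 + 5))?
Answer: -9639/5 ≈ -1927.8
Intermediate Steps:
A = -1
d(f) = 2 + f² (d(f) = (-1 + f²) + 3 = 2 + f²)
(-21*45)*d(1/(0 + 5)) = (-21*45)*(2 + (1/(0 + 5))²) = -945*(2 + (1/5)²) = -945*(2 + (⅕)²) = -945*(2 + 1/25) = -945*51/25 = -9639/5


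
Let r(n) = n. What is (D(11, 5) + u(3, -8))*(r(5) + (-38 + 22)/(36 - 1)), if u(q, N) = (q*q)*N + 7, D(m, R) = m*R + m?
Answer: 159/35 ≈ 4.5429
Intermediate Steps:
D(m, R) = m + R*m (D(m, R) = R*m + m = m + R*m)
u(q, N) = 7 + N*q**2 (u(q, N) = q**2*N + 7 = N*q**2 + 7 = 7 + N*q**2)
(D(11, 5) + u(3, -8))*(r(5) + (-38 + 22)/(36 - 1)) = (11*(1 + 5) + (7 - 8*3**2))*(5 + (-38 + 22)/(36 - 1)) = (11*6 + (7 - 8*9))*(5 - 16/35) = (66 + (7 - 72))*(5 - 16*1/35) = (66 - 65)*(5 - 16/35) = 1*(159/35) = 159/35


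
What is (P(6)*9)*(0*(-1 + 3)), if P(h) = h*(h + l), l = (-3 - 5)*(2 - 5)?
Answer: 0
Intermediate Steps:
l = 24 (l = -8*(-3) = 24)
P(h) = h*(24 + h) (P(h) = h*(h + 24) = h*(24 + h))
(P(6)*9)*(0*(-1 + 3)) = ((6*(24 + 6))*9)*(0*(-1 + 3)) = ((6*30)*9)*(0*2) = (180*9)*0 = 1620*0 = 0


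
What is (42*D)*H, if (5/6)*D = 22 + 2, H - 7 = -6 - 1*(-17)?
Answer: 108864/5 ≈ 21773.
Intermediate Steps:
H = 18 (H = 7 + (-6 - 1*(-17)) = 7 + (-6 + 17) = 7 + 11 = 18)
D = 144/5 (D = 6*(22 + 2)/5 = (6/5)*24 = 144/5 ≈ 28.800)
(42*D)*H = (42*(144/5))*18 = (6048/5)*18 = 108864/5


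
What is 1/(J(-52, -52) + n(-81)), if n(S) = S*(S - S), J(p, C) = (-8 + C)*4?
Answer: -1/240 ≈ -0.0041667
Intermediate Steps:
J(p, C) = -32 + 4*C
n(S) = 0 (n(S) = S*0 = 0)
1/(J(-52, -52) + n(-81)) = 1/((-32 + 4*(-52)) + 0) = 1/((-32 - 208) + 0) = 1/(-240 + 0) = 1/(-240) = -1/240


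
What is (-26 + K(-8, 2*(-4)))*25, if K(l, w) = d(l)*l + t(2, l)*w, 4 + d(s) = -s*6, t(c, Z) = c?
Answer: -9850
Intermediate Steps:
d(s) = -4 - 6*s (d(s) = -4 - s*6 = -4 - 6*s)
K(l, w) = 2*w + l*(-4 - 6*l) (K(l, w) = (-4 - 6*l)*l + 2*w = l*(-4 - 6*l) + 2*w = 2*w + l*(-4 - 6*l))
(-26 + K(-8, 2*(-4)))*25 = (-26 + (2*(2*(-4)) - 2*(-8)*(2 + 3*(-8))))*25 = (-26 + (2*(-8) - 2*(-8)*(2 - 24)))*25 = (-26 + (-16 - 2*(-8)*(-22)))*25 = (-26 + (-16 - 352))*25 = (-26 - 368)*25 = -394*25 = -9850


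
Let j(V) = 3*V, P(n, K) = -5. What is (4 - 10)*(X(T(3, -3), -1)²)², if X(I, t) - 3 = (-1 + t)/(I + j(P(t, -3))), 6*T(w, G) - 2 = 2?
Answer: -1992903750/3418801 ≈ -582.92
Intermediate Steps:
T(w, G) = ⅔ (T(w, G) = ⅓ + (⅙)*2 = ⅓ + ⅓ = ⅔)
X(I, t) = 3 + (-1 + t)/(-15 + I) (X(I, t) = 3 + (-1 + t)/(I + 3*(-5)) = 3 + (-1 + t)/(I - 15) = 3 + (-1 + t)/(-15 + I))
(4 - 10)*(X(T(3, -3), -1)²)² = (4 - 10)*(((-46 - 1 + 3*(⅔))/(-15 + ⅔))²)² = -6*81*(-46 - 1 + 2)⁴/3418801 = -6*((-3/43*(-45))²)² = -6*((135/43)²)² = -6*(18225/1849)² = -6*332150625/3418801 = -1992903750/3418801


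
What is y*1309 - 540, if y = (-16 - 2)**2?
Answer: 423576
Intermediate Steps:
y = 324 (y = (-18)**2 = 324)
y*1309 - 540 = 324*1309 - 540 = 424116 - 540 = 423576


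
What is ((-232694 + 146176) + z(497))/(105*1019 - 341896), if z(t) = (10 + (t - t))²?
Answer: 86418/234901 ≈ 0.36789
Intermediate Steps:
z(t) = 100 (z(t) = (10 + 0)² = 10² = 100)
((-232694 + 146176) + z(497))/(105*1019 - 341896) = ((-232694 + 146176) + 100)/(105*1019 - 341896) = (-86518 + 100)/(106995 - 341896) = -86418/(-234901) = -86418*(-1/234901) = 86418/234901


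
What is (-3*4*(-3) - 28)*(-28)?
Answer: -224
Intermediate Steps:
(-3*4*(-3) - 28)*(-28) = (-12*(-3) - 28)*(-28) = (36 - 28)*(-28) = 8*(-28) = -224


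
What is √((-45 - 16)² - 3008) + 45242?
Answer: 45242 + √713 ≈ 45269.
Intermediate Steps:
√((-45 - 16)² - 3008) + 45242 = √((-61)² - 3008) + 45242 = √(3721 - 3008) + 45242 = √713 + 45242 = 45242 + √713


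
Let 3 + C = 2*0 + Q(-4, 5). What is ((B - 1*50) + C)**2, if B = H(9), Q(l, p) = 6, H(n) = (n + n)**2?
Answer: 76729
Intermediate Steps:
H(n) = 4*n**2 (H(n) = (2*n)**2 = 4*n**2)
B = 324 (B = 4*9**2 = 4*81 = 324)
C = 3 (C = -3 + (2*0 + 6) = -3 + (0 + 6) = -3 + 6 = 3)
((B - 1*50) + C)**2 = ((324 - 1*50) + 3)**2 = ((324 - 50) + 3)**2 = (274 + 3)**2 = 277**2 = 76729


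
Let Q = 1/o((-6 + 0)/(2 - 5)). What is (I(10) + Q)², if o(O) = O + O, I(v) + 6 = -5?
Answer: 1849/16 ≈ 115.56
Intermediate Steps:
I(v) = -11 (I(v) = -6 - 5 = -11)
o(O) = 2*O
Q = ¼ (Q = 1/(2*((-6 + 0)/(2 - 5))) = 1/(2*(-6/(-3))) = 1/(2*(-6*(-⅓))) = 1/(2*2) = 1/4 = ¼ ≈ 0.25000)
(I(10) + Q)² = (-11 + ¼)² = (-43/4)² = 1849/16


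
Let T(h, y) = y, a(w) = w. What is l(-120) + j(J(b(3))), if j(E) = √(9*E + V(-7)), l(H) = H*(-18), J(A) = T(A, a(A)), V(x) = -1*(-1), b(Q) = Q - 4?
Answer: 2160 + 2*I*√2 ≈ 2160.0 + 2.8284*I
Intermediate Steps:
b(Q) = -4 + Q
V(x) = 1
J(A) = A
l(H) = -18*H
j(E) = √(1 + 9*E) (j(E) = √(9*E + 1) = √(1 + 9*E))
l(-120) + j(J(b(3))) = -18*(-120) + √(1 + 9*(-4 + 3)) = 2160 + √(1 + 9*(-1)) = 2160 + √(1 - 9) = 2160 + √(-8) = 2160 + 2*I*√2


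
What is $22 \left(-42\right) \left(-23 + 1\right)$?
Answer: $20328$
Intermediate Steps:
$22 \left(-42\right) \left(-23 + 1\right) = \left(-924\right) \left(-22\right) = 20328$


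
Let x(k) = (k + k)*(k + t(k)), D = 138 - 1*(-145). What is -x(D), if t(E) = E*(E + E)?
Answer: -90820926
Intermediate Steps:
t(E) = 2*E**2 (t(E) = E*(2*E) = 2*E**2)
D = 283 (D = 138 + 145 = 283)
x(k) = 2*k*(k + 2*k**2) (x(k) = (k + k)*(k + 2*k**2) = (2*k)*(k + 2*k**2) = 2*k*(k + 2*k**2))
-x(D) = -283**2*(2 + 4*283) = -80089*(2 + 1132) = -80089*1134 = -1*90820926 = -90820926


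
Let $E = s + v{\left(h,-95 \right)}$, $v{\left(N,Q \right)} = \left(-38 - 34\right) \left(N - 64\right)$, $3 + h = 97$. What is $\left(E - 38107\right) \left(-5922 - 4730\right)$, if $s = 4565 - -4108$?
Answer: $336539288$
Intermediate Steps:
$h = 94$ ($h = -3 + 97 = 94$)
$v{\left(N,Q \right)} = 4608 - 72 N$ ($v{\left(N,Q \right)} = - 72 \left(-64 + N\right) = 4608 - 72 N$)
$s = 8673$ ($s = 4565 + 4108 = 8673$)
$E = 6513$ ($E = 8673 + \left(4608 - 6768\right) = 8673 - 2160 = 6513$)
$\left(E - 38107\right) \left(-5922 - 4730\right) = \left(6513 - 38107\right) \left(-5922 - 4730\right) = - 31594 \left(-5922 - 4730\right) = \left(-31594\right) \left(-10652\right) = 336539288$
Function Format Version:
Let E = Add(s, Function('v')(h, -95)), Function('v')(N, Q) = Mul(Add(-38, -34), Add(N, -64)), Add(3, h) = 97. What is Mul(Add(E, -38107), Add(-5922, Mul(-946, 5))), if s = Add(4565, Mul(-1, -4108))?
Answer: 336539288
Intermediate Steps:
h = 94 (h = Add(-3, 97) = 94)
Function('v')(N, Q) = Add(4608, Mul(-72, N)) (Function('v')(N, Q) = Mul(-72, Add(-64, N)) = Add(4608, Mul(-72, N)))
s = 8673 (s = Add(4565, 4108) = 8673)
E = 6513 (E = Add(8673, Add(4608, Mul(-72, 94))) = Add(8673, Add(4608, -6768)) = Add(8673, -2160) = 6513)
Mul(Add(E, -38107), Add(-5922, Mul(-946, 5))) = Mul(Add(6513, -38107), Add(-5922, Mul(-946, 5))) = Mul(-31594, Add(-5922, -4730)) = Mul(-31594, -10652) = 336539288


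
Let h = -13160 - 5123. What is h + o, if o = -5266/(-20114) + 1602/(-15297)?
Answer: -937555940740/51280643 ≈ -18283.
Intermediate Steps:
o = 8055229/51280643 (o = -5266*(-1/20114) + 1602*(-1/15297) = 2633/10057 - 534/5099 = 8055229/51280643 ≈ 0.15708)
h = -18283
h + o = -18283 + 8055229/51280643 = -937555940740/51280643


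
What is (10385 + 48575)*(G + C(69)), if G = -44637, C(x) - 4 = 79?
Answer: -2626903840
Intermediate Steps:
C(x) = 83 (C(x) = 4 + 79 = 83)
(10385 + 48575)*(G + C(69)) = (10385 + 48575)*(-44637 + 83) = 58960*(-44554) = -2626903840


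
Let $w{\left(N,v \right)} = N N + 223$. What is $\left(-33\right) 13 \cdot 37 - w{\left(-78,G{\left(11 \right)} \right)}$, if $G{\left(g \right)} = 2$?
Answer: $-22180$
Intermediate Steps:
$w{\left(N,v \right)} = 223 + N^{2}$ ($w{\left(N,v \right)} = N^{2} + 223 = 223 + N^{2}$)
$\left(-33\right) 13 \cdot 37 - w{\left(-78,G{\left(11 \right)} \right)} = \left(-33\right) 13 \cdot 37 - \left(223 + \left(-78\right)^{2}\right) = \left(-429\right) 37 - \left(223 + 6084\right) = -15873 - 6307 = -22180$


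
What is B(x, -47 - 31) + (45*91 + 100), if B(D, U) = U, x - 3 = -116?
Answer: 4117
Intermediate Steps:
x = -113 (x = 3 - 116 = -113)
B(x, -47 - 31) + (45*91 + 100) = (-47 - 31) + (45*91 + 100) = -78 + (4095 + 100) = -78 + 4195 = 4117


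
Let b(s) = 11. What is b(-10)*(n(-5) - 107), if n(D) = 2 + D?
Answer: -1210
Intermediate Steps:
b(-10)*(n(-5) - 107) = 11*((2 - 5) - 107) = 11*(-3 - 107) = 11*(-110) = -1210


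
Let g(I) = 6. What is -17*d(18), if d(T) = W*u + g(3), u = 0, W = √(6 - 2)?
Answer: -102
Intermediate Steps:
W = 2 (W = √4 = 2)
d(T) = 6 (d(T) = 2*0 + 6 = 0 + 6 = 6)
-17*d(18) = -17*6 = -102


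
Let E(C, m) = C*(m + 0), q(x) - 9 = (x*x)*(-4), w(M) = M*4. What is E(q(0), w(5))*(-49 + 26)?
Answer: -4140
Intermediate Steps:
w(M) = 4*M
q(x) = 9 - 4*x² (q(x) = 9 + (x*x)*(-4) = 9 + x²*(-4) = 9 - 4*x²)
E(C, m) = C*m
E(q(0), w(5))*(-49 + 26) = ((9 - 4*0²)*(4*5))*(-49 + 26) = ((9 - 4*0)*20)*(-23) = ((9 + 0)*20)*(-23) = (9*20)*(-23) = 180*(-23) = -4140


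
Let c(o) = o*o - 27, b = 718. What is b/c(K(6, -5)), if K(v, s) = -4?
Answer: -718/11 ≈ -65.273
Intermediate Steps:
c(o) = -27 + o² (c(o) = o² - 27 = -27 + o²)
b/c(K(6, -5)) = 718/(-27 + (-4)²) = 718/(-27 + 16) = 718/(-11) = 718*(-1/11) = -718/11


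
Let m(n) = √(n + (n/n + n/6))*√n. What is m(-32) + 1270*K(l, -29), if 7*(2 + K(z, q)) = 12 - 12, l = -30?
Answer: -2540 - 4*√654/3 ≈ -2574.1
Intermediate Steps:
K(z, q) = -2 (K(z, q) = -2 + (12 - 12)/7 = -2 + (⅐)*0 = -2 + 0 = -2)
m(n) = √n*√(1 + 7*n/6) (m(n) = √(n + (1 + n*(⅙)))*√n = √(n + (1 + n/6))*√n = √(1 + 7*n/6)*√n = √n*√(1 + 7*n/6))
m(-32) + 1270*K(l, -29) = √6*√(-32)*√(6 + 7*(-32))/6 + 1270*(-2) = √6*(4*I*√2)*√(6 - 224)/6 - 2540 = √6*(4*I*√2)*√(-218)/6 - 2540 = √6*(4*I*√2)*(I*√218)/6 - 2540 = -4*√654/3 - 2540 = -2540 - 4*√654/3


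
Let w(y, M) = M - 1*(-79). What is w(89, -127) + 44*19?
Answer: 788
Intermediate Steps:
w(y, M) = 79 + M (w(y, M) = M + 79 = 79 + M)
w(89, -127) + 44*19 = (79 - 127) + 44*19 = -48 + 836 = 788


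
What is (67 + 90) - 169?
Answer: -12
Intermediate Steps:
(67 + 90) - 169 = 157 - 169 = -12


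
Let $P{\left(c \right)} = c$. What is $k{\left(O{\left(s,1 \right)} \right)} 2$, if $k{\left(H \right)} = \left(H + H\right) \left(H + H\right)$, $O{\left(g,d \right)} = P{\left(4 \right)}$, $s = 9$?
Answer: $128$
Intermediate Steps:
$O{\left(g,d \right)} = 4$
$k{\left(H \right)} = 4 H^{2}$ ($k{\left(H \right)} = 2 H 2 H = 4 H^{2}$)
$k{\left(O{\left(s,1 \right)} \right)} 2 = 4 \cdot 4^{2} \cdot 2 = 4 \cdot 16 \cdot 2 = 64 \cdot 2 = 128$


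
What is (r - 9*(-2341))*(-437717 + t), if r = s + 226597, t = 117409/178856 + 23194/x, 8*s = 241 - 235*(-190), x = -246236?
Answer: -9765046365457986516407/88081572032 ≈ -1.1086e+11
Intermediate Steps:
s = 44891/8 (s = (241 - 235*(-190))/8 = (241 + 44650)/8 = (⅛)*44891 = 44891/8 ≈ 5611.4)
t = 6190484115/11010196504 (t = 117409/178856 + 23194/(-246236) = 117409*(1/178856) + 23194*(-1/246236) = 117409/178856 - 11597/123118 = 6190484115/11010196504 ≈ 0.56225)
r = 1857667/8 (r = 44891/8 + 226597 = 1857667/8 ≈ 2.3221e+5)
(r - 9*(-2341))*(-437717 + t) = (1857667/8 - 9*(-2341))*(-437717 + 6190484115/11010196504) = (1857667/8 + 21069)*(-4819343992657253/11010196504) = (2026219/8)*(-4819343992657253/11010196504) = -9765046365457986516407/88081572032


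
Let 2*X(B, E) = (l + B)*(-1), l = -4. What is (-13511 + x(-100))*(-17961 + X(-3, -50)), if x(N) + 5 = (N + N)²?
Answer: -475586430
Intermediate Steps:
X(B, E) = 2 - B/2 (X(B, E) = ((-4 + B)*(-1))/2 = (4 - B)/2 = 2 - B/2)
x(N) = -5 + 4*N² (x(N) = -5 + (N + N)² = -5 + (2*N)² = -5 + 4*N²)
(-13511 + x(-100))*(-17961 + X(-3, -50)) = (-13511 + (-5 + 4*(-100)²))*(-17961 + (2 - ½*(-3))) = (-13511 + (-5 + 4*10000))*(-17961 + (2 + 3/2)) = (-13511 + (-5 + 40000))*(-17961 + 7/2) = (-13511 + 39995)*(-35915/2) = 26484*(-35915/2) = -475586430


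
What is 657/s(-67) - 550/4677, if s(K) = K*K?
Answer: 603839/20995053 ≈ 0.028761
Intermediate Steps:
s(K) = K²
657/s(-67) - 550/4677 = 657/((-67)²) - 550/4677 = 657/4489 - 550*1/4677 = 657*(1/4489) - 550/4677 = 657/4489 - 550/4677 = 603839/20995053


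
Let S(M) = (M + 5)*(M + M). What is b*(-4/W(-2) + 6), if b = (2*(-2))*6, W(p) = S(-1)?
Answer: -156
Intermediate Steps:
S(M) = 2*M*(5 + M) (S(M) = (5 + M)*(2*M) = 2*M*(5 + M))
W(p) = -8 (W(p) = 2*(-1)*(5 - 1) = 2*(-1)*4 = -8)
b = -24 (b = -4*6 = -24)
b*(-4/W(-2) + 6) = -24*(-4/(-8) + 6) = -24*(-4*(-⅛) + 6) = -24*(½ + 6) = -24*13/2 = -156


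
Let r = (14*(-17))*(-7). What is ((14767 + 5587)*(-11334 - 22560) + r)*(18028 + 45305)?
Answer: -43691968007730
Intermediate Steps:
r = 1666 (r = -238*(-7) = 1666)
((14767 + 5587)*(-11334 - 22560) + r)*(18028 + 45305) = ((14767 + 5587)*(-11334 - 22560) + 1666)*(18028 + 45305) = (20354*(-33894) + 1666)*63333 = (-689878476 + 1666)*63333 = -689876810*63333 = -43691968007730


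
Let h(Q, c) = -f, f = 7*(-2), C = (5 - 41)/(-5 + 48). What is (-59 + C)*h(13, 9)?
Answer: -36022/43 ≈ -837.72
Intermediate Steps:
C = -36/43 ≈ -0.83721
f = -14
h(Q, c) = 14 (h(Q, c) = -1*(-14) = 14)
(-59 + C)*h(13, 9) = (-59 - 36/43)*14 = -2573/43*14 = -36022/43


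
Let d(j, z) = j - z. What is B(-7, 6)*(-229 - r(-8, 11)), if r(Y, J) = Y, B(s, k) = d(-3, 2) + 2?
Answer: 663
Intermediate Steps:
B(s, k) = -3 (B(s, k) = (-3 - 1*2) + 2 = (-3 - 2) + 2 = -5 + 2 = -3)
B(-7, 6)*(-229 - r(-8, 11)) = -3*(-229 - 1*(-8)) = -3*(-229 + 8) = -3*(-221) = 663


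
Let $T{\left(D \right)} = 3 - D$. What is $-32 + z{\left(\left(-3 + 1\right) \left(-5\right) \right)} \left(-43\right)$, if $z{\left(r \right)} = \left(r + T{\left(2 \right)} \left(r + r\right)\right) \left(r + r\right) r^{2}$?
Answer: $-2580032$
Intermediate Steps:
$z{\left(r \right)} = 6 r^{4}$ ($z{\left(r \right)} = \left(r + \left(3 - 2\right) \left(r + r\right)\right) \left(r + r\right) r^{2} = \left(r + \left(3 - 2\right) 2 r\right) 2 r r^{2} = \left(r + 1 \cdot 2 r\right) 2 r r^{2} = \left(r + 2 r\right) 2 r r^{2} = 3 r 2 r r^{2} = 6 r^{2} r^{2} = 6 r^{4}$)
$-32 + z{\left(\left(-3 + 1\right) \left(-5\right) \right)} \left(-43\right) = -32 + 6 \left(\left(-3 + 1\right) \left(-5\right)\right)^{4} \left(-43\right) = -32 + 6 \left(\left(-2\right) \left(-5\right)\right)^{4} \left(-43\right) = -32 + 6 \cdot 10^{4} \left(-43\right) = -32 + 6 \cdot 10000 \left(-43\right) = -32 + 60000 \left(-43\right) = -32 - 2580000 = -2580032$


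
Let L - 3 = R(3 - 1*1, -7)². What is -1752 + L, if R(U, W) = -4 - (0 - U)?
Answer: -1745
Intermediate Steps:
R(U, W) = -4 + U (R(U, W) = -4 - (-1)*U = -4 + U)
L = 7 (L = 3 + (-4 + (3 - 1*1))² = 3 + (-4 + (3 - 1))² = 3 + (-4 + 2)² = 3 + (-2)² = 3 + 4 = 7)
-1752 + L = -1752 + 7 = -1745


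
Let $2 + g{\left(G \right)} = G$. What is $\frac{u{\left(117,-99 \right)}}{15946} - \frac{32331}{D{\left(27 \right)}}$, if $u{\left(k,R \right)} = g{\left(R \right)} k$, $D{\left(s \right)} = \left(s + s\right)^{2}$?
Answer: $- \frac{91668083}{7749756} \approx -11.829$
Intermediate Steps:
$D{\left(s \right)} = 4 s^{2}$ ($D{\left(s \right)} = \left(2 s\right)^{2} = 4 s^{2}$)
$g{\left(G \right)} = -2 + G$
$u{\left(k,R \right)} = k \left(-2 + R\right)$ ($u{\left(k,R \right)} = \left(-2 + R\right) k = k \left(-2 + R\right)$)
$\frac{u{\left(117,-99 \right)}}{15946} - \frac{32331}{D{\left(27 \right)}} = \frac{117 \left(-2 - 99\right)}{15946} - \frac{32331}{4 \cdot 27^{2}} = 117 \left(-101\right) \frac{1}{15946} - \frac{32331}{4 \cdot 729} = \left(-11817\right) \frac{1}{15946} - \frac{32331}{2916} = - \frac{11817}{15946} - \frac{10777}{972} = - \frac{91668083}{7749756}$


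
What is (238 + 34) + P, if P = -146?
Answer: 126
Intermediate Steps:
(238 + 34) + P = (238 + 34) - 146 = 272 - 146 = 126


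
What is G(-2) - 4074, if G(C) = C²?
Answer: -4070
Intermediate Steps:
G(-2) - 4074 = (-2)² - 4074 = 4 - 4074 = -4070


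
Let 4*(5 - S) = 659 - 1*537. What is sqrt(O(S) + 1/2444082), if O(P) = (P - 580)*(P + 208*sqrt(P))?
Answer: sqrt(92232901929508323 - 376165560800575728*I*sqrt(102))/2444082 ≈ 570.79 - 557.11*I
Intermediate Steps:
S = -51/2 (S = 5 - (659 - 1*537)/4 = 5 - (659 - 537)/4 = 5 - 1/4*122 = 5 - 61/2 = -51/2 ≈ -25.500)
O(P) = (-580 + P)*(P + 208*sqrt(P))
sqrt(O(S) + 1/2444082) = sqrt(((-51/2)**2 - 60320*I*sqrt(102) - 580*(-51/2) + 208*(-51/2)**(3/2)) + 1/2444082) = sqrt((2601/4 - 60320*I*sqrt(102) + 14790 + 208*(-51*I*sqrt(102)/4)) + 1/2444082) = sqrt((2601/4 - 60320*I*sqrt(102) + 14790 - 2652*I*sqrt(102)) + 1/2444082) = sqrt((61761/4 - 62972*I*sqrt(102)) + 1/2444082) = sqrt(75474474203/4888164 - 62972*I*sqrt(102))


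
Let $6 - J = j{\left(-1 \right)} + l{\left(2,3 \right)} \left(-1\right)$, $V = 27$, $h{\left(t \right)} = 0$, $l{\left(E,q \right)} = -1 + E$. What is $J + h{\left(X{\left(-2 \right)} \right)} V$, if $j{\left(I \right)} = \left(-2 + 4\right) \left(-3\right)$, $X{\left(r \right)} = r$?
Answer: $13$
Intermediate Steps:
$j{\left(I \right)} = -6$ ($j{\left(I \right)} = 2 \left(-3\right) = -6$)
$J = 13$ ($J = 6 - \left(-6 + \left(-1 + 2\right) \left(-1\right)\right) = 6 - \left(-6 + 1 \left(-1\right)\right) = 6 - \left(-6 - 1\right) = 6 - -7 = 6 + 7 = 13$)
$J + h{\left(X{\left(-2 \right)} \right)} V = 13 + 0 \cdot 27 = 13 + 0 = 13$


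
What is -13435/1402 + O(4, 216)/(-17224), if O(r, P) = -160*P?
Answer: -22868915/3018506 ≈ -7.5762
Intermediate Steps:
-13435/1402 + O(4, 216)/(-17224) = -13435/1402 - 160*216/(-17224) = -13435*1/1402 - 34560*(-1/17224) = -13435/1402 + 4320/2153 = -22868915/3018506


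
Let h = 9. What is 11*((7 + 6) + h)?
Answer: 242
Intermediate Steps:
11*((7 + 6) + h) = 11*((7 + 6) + 9) = 11*(13 + 9) = 11*22 = 242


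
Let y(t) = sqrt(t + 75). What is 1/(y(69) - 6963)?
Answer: -1/6951 ≈ -0.00014386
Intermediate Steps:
y(t) = sqrt(75 + t)
1/(y(69) - 6963) = 1/(sqrt(75 + 69) - 6963) = 1/(sqrt(144) - 6963) = 1/(12 - 6963) = 1/(-6951) = -1/6951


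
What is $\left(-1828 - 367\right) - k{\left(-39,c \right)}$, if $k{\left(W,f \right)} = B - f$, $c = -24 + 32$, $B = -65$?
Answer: $-2122$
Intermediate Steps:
$c = 8$
$k{\left(W,f \right)} = -65 - f$
$\left(-1828 - 367\right) - k{\left(-39,c \right)} = \left(-1828 - 367\right) - \left(-65 - 8\right) = -2195 - \left(-65 - 8\right) = -2195 - -73 = -2195 + 73 = -2122$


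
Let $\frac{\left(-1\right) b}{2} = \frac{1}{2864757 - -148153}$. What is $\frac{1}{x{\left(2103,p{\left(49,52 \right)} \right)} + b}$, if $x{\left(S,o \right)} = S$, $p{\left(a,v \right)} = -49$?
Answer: $\frac{1506455}{3168074864} \approx 0.00047551$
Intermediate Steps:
$b = - \frac{1}{1506455}$ ($b = - \frac{2}{2864757 - -148153} = - \frac{2}{2864757 + 148153} = - \frac{2}{3012910} = \left(-2\right) \frac{1}{3012910} = - \frac{1}{1506455} \approx -6.6381 \cdot 10^{-7}$)
$\frac{1}{x{\left(2103,p{\left(49,52 \right)} \right)} + b} = \frac{1}{2103 - \frac{1}{1506455}} = \frac{1}{\frac{3168074864}{1506455}} = \frac{1506455}{3168074864}$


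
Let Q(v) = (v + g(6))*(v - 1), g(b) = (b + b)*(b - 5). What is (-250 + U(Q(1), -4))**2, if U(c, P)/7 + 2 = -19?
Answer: 157609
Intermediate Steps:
g(b) = 2*b*(-5 + b) (g(b) = (2*b)*(-5 + b) = 2*b*(-5 + b))
Q(v) = (-1 + v)*(12 + v) (Q(v) = (v + 2*6*(-5 + 6))*(v - 1) = (v + 2*6*1)*(-1 + v) = (v + 12)*(-1 + v) = (12 + v)*(-1 + v) = (-1 + v)*(12 + v))
U(c, P) = -147 (U(c, P) = -14 + 7*(-19) = -14 - 133 = -147)
(-250 + U(Q(1), -4))**2 = (-250 - 147)**2 = (-397)**2 = 157609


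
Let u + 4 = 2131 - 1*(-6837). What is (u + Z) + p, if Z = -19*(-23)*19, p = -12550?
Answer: 4717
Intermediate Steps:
u = 8964 (u = -4 + (2131 - 1*(-6837)) = -4 + (2131 + 6837) = -4 + 8968 = 8964)
Z = 8303 (Z = 437*19 = 8303)
(u + Z) + p = (8964 + 8303) - 12550 = 17267 - 12550 = 4717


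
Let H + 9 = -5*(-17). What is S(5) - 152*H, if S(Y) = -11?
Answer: -11563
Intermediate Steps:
H = 76 (H = -9 - 5*(-17) = -9 + 85 = 76)
S(5) - 152*H = -11 - 152*76 = -11 - 11552 = -11563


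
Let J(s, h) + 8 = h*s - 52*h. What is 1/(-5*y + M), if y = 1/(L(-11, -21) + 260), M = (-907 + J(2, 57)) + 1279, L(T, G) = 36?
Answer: -296/735861 ≈ -0.00040225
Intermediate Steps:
J(s, h) = -8 - 52*h + h*s (J(s, h) = -8 + (h*s - 52*h) = -8 + (-52*h + h*s) = -8 - 52*h + h*s)
M = -2486 (M = (-907 + (-8 - 52*57 + 57*2)) + 1279 = (-907 + (-8 - 2964 + 114)) + 1279 = (-907 - 2858) + 1279 = -3765 + 1279 = -2486)
y = 1/296 (y = 1/(36 + 260) = 1/296 ≈ 0.0033784)
1/(-5*y + M) = 1/(-5*1/296 - 2486) = 1/(-5/296 - 2486) = 1/(-735861/296) = -296/735861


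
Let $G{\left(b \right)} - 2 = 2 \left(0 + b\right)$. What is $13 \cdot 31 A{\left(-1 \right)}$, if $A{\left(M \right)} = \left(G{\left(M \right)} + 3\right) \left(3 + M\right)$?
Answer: $2418$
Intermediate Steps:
$G{\left(b \right)} = 2 + 2 b$ ($G{\left(b \right)} = 2 + 2 \left(0 + b\right) = 2 + 2 b$)
$A{\left(M \right)} = \left(3 + M\right) \left(5 + 2 M\right)$ ($A{\left(M \right)} = \left(\left(2 + 2 M\right) + 3\right) \left(3 + M\right) = \left(5 + 2 M\right) \left(3 + M\right) = \left(3 + M\right) \left(5 + 2 M\right)$)
$13 \cdot 31 A{\left(-1 \right)} = 13 \cdot 31 \left(15 + 2 \left(-1\right)^{2} + 11 \left(-1\right)\right) = 403 \left(15 + 2 \cdot 1 - 11\right) = 403 \left(15 + 2 - 11\right) = 403 \cdot 6 = 2418$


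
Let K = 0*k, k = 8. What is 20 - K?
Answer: 20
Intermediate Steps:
K = 0 (K = 0*8 = 0)
20 - K = 20 - 1*0 = 20 + 0 = 20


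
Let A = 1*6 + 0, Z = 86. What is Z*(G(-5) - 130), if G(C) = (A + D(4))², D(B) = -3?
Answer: -10406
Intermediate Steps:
A = 6 (A = 6 + 0 = 6)
G(C) = 9 (G(C) = (6 - 3)² = 3² = 9)
Z*(G(-5) - 130) = 86*(9 - 130) = 86*(-121) = -10406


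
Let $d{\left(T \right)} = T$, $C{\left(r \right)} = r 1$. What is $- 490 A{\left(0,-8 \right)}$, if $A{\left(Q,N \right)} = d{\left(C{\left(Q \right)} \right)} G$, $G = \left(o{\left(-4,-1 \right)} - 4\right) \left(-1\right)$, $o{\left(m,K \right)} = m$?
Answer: $0$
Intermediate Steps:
$C{\left(r \right)} = r$
$G = 8$ ($G = \left(-4 - 4\right) \left(-1\right) = \left(-8\right) \left(-1\right) = 8$)
$A{\left(Q,N \right)} = 8 Q$ ($A{\left(Q,N \right)} = Q 8 = 8 Q$)
$- 490 A{\left(0,-8 \right)} = - 490 \cdot 8 \cdot 0 = \left(-490\right) 0 = 0$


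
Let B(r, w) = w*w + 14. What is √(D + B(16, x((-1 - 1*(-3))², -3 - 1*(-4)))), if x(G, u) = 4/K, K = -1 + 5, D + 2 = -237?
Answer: 4*I*√14 ≈ 14.967*I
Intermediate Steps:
D = -239 (D = -2 - 237 = -239)
K = 4
x(G, u) = 1 (x(G, u) = 4/4 = 4*(¼) = 1)
B(r, w) = 14 + w² (B(r, w) = w² + 14 = 14 + w²)
√(D + B(16, x((-1 - 1*(-3))², -3 - 1*(-4)))) = √(-239 + (14 + 1²)) = √(-239 + (14 + 1)) = √(-239 + 15) = √(-224) = 4*I*√14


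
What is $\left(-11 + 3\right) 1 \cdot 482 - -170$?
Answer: $-3686$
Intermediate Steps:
$\left(-11 + 3\right) 1 \cdot 482 - -170 = \left(-8\right) 1 \cdot 482 + \left(-72 + 242\right) = \left(-8\right) 482 + 170 = -3856 + 170 = -3686$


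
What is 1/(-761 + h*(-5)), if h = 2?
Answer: -1/771 ≈ -0.0012970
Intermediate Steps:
1/(-761 + h*(-5)) = 1/(-761 + 2*(-5)) = 1/(-761 - 10) = 1/(-771) = -1/771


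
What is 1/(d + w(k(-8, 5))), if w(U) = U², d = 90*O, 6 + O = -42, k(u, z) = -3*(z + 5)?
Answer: -1/3420 ≈ -0.00029240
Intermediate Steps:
k(u, z) = -15 - 3*z (k(u, z) = -3*(5 + z) = -15 - 3*z)
O = -48 (O = -6 - 42 = -48)
d = -4320 (d = 90*(-48) = -4320)
1/(d + w(k(-8, 5))) = 1/(-4320 + (-15 - 3*5)²) = 1/(-4320 + (-15 - 15)²) = 1/(-4320 + (-30)²) = 1/(-4320 + 900) = 1/(-3420) = -1/3420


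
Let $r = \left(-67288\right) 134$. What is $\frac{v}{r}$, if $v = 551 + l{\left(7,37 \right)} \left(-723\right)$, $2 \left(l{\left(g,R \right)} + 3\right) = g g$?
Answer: $\frac{29987}{18033184} \approx 0.0016629$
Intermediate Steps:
$l{\left(g,R \right)} = -3 + \frac{g^{2}}{2}$ ($l{\left(g,R \right)} = -3 + \frac{g g}{2} = -3 + \frac{g^{2}}{2}$)
$r = -9016592$
$v = - \frac{29987}{2}$ ($v = 551 + \left(-3 + \frac{7^{2}}{2}\right) \left(-723\right) = 551 + \left(-3 + \frac{1}{2} \cdot 49\right) \left(-723\right) = 551 + \left(-3 + \frac{49}{2}\right) \left(-723\right) = 551 + \frac{43}{2} \left(-723\right) = 551 - \frac{31089}{2} = - \frac{29987}{2} \approx -14994.0$)
$\frac{v}{r} = - \frac{29987}{2 \left(-9016592\right)} = \left(- \frac{29987}{2}\right) \left(- \frac{1}{9016592}\right) = \frac{29987}{18033184}$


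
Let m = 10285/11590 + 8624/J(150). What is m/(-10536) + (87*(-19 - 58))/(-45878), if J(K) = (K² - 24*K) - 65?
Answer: 2527770129423/17326546437680 ≈ 0.14589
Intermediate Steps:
J(K) = -65 + K² - 24*K
m = 58734027/43659530 (m = 10285/11590 + 8624/(-65 + 150² - 24*150) = 10285*(1/11590) + 8624/(-65 + 22500 - 3600) = 2057/2318 + 8624/18835 = 58734027/43659530 ≈ 1.3453)
m/(-10536) + (87*(-19 - 58))/(-45878) = (58734027/43659530)/(-10536) + (87*(-19 - 58))/(-45878) = (58734027/43659530)*(-1/10536) + (87*(-77))*(-1/45878) = -19578009/153332269360 - 6699*(-1/45878) = -19578009/153332269360 + 33/226 = 2527770129423/17326546437680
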